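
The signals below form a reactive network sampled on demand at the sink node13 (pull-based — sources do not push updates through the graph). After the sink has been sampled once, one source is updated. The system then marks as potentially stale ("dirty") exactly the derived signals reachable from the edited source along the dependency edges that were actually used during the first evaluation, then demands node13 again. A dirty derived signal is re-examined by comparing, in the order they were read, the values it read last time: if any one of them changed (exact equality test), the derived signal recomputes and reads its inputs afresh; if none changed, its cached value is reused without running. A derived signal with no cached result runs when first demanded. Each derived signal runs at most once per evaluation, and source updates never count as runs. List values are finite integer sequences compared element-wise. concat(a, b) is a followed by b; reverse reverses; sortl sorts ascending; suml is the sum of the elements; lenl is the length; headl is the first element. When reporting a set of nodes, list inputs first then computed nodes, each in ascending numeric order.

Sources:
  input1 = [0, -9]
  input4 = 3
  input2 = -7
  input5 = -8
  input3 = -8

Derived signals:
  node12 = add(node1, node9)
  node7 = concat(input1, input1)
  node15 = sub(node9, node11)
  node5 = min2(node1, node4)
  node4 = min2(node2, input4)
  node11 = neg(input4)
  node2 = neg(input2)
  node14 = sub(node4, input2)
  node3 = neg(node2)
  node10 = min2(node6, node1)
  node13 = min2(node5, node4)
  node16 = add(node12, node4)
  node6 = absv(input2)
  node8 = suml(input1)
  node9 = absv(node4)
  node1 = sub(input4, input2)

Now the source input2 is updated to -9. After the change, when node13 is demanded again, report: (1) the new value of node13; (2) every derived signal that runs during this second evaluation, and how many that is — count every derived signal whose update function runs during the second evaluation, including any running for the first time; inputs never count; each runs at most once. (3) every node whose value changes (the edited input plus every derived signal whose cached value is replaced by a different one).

Initial pass — values computed on the first demand:
  node1 = sub(3, -7) = 10
  node2 = neg(-7) = 7
  node4 = min2(7, 3) = 3
  node5 = min2(10, 3) = 3
  node13 = min2(3, 3) = 3

Second demand — change propagation:
  node1: re-runs because input2 -7->-9; new result 12.
  node2: re-runs because input2 -7->-9; new result 9.
  node4: re-runs because node2 7->9; new result 3 (unchanged).
  node5: re-runs because node1 10->12; new result 3 (unchanged).
  node13: re-examined; everything it read last time is the same (node5 unchanged, node4 unchanged) — cache 3 kept, no run.

The important point: at node13 every value read last time is unchanged, so the dirty flag clears without a run.

node13 now evaluates to 3.
Run set: node1, node2, node4, node5 (4 run).
Changed values: input2, node1, node2.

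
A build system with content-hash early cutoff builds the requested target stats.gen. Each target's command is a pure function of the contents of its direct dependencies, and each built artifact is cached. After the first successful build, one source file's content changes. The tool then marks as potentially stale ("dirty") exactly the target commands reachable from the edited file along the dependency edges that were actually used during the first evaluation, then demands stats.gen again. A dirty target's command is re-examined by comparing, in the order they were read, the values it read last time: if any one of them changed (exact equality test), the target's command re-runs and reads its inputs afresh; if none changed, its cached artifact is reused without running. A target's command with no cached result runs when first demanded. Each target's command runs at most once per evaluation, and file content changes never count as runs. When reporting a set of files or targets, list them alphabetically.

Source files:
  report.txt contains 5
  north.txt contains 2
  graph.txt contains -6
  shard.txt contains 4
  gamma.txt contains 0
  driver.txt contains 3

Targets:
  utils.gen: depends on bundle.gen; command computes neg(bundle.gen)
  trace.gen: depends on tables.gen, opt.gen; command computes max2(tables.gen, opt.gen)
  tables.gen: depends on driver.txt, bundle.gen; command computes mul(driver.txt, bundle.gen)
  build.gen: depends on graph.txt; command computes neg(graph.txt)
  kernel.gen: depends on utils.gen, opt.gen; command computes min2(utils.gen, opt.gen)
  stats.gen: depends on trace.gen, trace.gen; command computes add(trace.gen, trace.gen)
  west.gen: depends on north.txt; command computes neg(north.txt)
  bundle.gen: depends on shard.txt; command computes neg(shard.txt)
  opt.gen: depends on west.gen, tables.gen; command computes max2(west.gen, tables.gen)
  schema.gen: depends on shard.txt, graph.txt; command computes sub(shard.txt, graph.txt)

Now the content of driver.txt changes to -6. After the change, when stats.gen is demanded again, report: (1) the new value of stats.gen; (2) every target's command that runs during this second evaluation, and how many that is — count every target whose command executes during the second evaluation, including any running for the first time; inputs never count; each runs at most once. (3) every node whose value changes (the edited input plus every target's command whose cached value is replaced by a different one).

New value of stats.gen: 48.
Target commands that run: opt.gen, stats.gen, tables.gen, trace.gen — 4 in total.
Values that change: driver.txt, opt.gen, stats.gen, tables.gen, trace.gen.

First evaluation (everything demanded from the output):
  bundle.gen = neg(4) = -4
  tables.gen = mul(3, -4) = -12
  west.gen = neg(2) = -2
  opt.gen = max2(-2, -12) = -2
  trace.gen = max2(-12, -2) = -2
  stats.gen = add(-2, -2) = -4

Propagation after the edit:
  tables.gen: runs — driver.txt 3->-6; result 24.
  opt.gen: runs — tables.gen -12->24; result 24.
  trace.gen: runs — tables.gen -12->24; opt.gen -2->24; result 24.
  stats.gen: runs — trace.gen -2->24; trace.gen -2->24; result 48.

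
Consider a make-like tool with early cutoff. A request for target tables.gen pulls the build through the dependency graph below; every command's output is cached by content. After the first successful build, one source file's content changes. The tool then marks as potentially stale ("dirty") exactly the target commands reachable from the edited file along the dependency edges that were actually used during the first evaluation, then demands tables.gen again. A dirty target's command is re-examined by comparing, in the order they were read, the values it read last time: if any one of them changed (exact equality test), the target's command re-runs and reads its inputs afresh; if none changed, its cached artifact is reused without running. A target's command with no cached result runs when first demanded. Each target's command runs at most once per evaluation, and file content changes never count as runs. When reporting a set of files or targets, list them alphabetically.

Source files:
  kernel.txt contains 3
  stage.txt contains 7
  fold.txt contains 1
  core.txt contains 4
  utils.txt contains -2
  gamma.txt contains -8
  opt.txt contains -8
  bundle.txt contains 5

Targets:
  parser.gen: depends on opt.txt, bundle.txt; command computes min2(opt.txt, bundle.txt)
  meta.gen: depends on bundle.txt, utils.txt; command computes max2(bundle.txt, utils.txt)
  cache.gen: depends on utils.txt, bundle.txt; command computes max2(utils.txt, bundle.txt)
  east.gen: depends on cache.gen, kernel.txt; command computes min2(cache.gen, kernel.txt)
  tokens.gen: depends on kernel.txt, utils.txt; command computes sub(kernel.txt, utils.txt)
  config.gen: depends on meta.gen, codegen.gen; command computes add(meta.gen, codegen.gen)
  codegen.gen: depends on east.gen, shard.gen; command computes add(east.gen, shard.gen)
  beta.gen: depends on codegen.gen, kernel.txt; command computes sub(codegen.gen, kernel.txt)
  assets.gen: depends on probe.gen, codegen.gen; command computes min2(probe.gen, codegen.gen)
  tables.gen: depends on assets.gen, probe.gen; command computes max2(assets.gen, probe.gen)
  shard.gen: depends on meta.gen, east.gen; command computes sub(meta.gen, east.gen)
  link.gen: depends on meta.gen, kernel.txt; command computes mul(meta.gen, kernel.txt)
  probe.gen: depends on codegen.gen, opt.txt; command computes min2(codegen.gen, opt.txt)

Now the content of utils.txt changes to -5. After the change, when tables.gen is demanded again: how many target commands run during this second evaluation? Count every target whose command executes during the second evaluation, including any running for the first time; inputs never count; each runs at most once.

First demand of the output computes:
  cache.gen = max2(-2, 5) = 5
  east.gen = min2(5, 3) = 3
  meta.gen = max2(5, -2) = 5
  shard.gen = sub(5, 3) = 2
  codegen.gen = add(3, 2) = 5
  probe.gen = min2(5, -8) = -8
  assets.gen = min2(-8, 5) = -8
  tables.gen = max2(-8, -8) = -8

After the edit, cleaning proceeds:
  cache.gen: a read changed (utils.txt -2->-5) — executes, giving 5 — identical to its old value.
  east.gen: dirty, but its reads are unchanged (cache.gen unchanged, kernel.txt unchanged); cached 3 stands.
  meta.gen: a read changed (utils.txt -2->-5) — executes, giving 5 — identical to its old value.
  shard.gen: dirty, but its reads are unchanged (meta.gen unchanged, east.gen unchanged); cached 2 stands.
  codegen.gen: dirty, but its reads are unchanged (east.gen unchanged, shard.gen unchanged); cached 5 stands.
  probe.gen: dirty, but its reads are unchanged (codegen.gen unchanged, opt.txt unchanged); cached -8 stands.
  assets.gen: dirty, but its reads are unchanged (probe.gen unchanged, codegen.gen unchanged); cached -8 stands.
  tables.gen: dirty, but its reads are unchanged (assets.gen unchanged, probe.gen unchanged); cached -8 stands.

Note where the cutoff bites: east.gen is checked, finds nothing changed, and keeps its cache.

2 target commands run: cache.gen, meta.gen.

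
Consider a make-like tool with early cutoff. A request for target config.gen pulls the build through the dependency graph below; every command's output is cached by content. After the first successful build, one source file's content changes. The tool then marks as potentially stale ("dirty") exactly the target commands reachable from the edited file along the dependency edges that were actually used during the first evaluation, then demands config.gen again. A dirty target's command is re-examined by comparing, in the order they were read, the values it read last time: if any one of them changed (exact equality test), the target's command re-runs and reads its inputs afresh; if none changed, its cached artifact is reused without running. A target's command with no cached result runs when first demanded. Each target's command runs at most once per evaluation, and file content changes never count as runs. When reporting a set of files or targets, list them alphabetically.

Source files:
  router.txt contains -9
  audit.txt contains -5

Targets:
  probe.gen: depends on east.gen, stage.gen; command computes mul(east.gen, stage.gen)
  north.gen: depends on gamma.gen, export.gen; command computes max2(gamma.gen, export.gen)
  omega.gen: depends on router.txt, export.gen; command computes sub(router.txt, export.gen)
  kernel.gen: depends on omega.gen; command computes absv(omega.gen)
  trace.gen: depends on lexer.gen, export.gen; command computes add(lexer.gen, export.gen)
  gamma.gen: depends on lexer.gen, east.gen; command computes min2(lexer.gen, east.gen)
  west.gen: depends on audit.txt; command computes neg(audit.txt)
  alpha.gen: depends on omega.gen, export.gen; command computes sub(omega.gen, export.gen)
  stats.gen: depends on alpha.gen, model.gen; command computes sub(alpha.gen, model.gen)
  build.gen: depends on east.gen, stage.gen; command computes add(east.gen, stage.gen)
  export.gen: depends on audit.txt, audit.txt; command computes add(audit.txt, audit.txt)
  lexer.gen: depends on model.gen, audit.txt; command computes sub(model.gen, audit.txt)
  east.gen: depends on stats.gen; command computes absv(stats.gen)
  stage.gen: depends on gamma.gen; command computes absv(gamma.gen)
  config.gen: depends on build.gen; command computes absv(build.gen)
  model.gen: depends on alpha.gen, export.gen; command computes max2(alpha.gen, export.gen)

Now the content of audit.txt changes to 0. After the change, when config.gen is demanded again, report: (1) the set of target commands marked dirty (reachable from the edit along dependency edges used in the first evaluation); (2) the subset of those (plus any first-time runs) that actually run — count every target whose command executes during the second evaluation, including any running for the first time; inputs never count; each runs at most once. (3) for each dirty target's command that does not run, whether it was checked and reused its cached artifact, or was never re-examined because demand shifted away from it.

The edit dirties: alpha.gen, build.gen, config.gen, east.gen, export.gen, gamma.gen, lexer.gen, model.gen, omega.gen, stage.gen, stats.gen.
10 target commands run: alpha.gen, build.gen, config.gen, east.gen, export.gen, gamma.gen, lexer.gen, model.gen, omega.gen, stats.gen.
Cache hits after checking: stage.gen.
Note where the cutoff bites: stage.gen is checked, finds nothing changed, and keeps its cache.

First demand of the output computes:
  export.gen = add(-5, -5) = -10
  omega.gen = sub(-9, -10) = 1
  alpha.gen = sub(1, -10) = 11
  model.gen = max2(11, -10) = 11
  lexer.gen = sub(11, -5) = 16
  stats.gen = sub(11, 11) = 0
  east.gen = absv(0) = 0
  gamma.gen = min2(16, 0) = 0
  stage.gen = absv(0) = 0
  build.gen = add(0, 0) = 0
  config.gen = absv(0) = 0

After the edit, cleaning proceeds:
  export.gen: a read changed (audit.txt -5->0; audit.txt -5->0) — executes, giving 0.
  omega.gen: a read changed (export.gen -10->0) — executes, giving -9.
  alpha.gen: a read changed (omega.gen 1->-9; export.gen -10->0) — executes, giving -9.
  model.gen: a read changed (alpha.gen 11->-9; export.gen -10->0) — executes, giving 0.
  lexer.gen: a read changed (model.gen 11->0; audit.txt -5->0) — executes, giving 0.
  stats.gen: a read changed (alpha.gen 11->-9; model.gen 11->0) — executes, giving -9.
  east.gen: a read changed (stats.gen 0->-9) — executes, giving 9.
  gamma.gen: a read changed (lexer.gen 16->0; east.gen 0->9) — executes, giving 0 — identical to its old value.
  stage.gen: dirty, but its reads are unchanged (gamma.gen unchanged); cached 0 stands.
  build.gen: a read changed (east.gen 0->9) — executes, giving 9.
  config.gen: a read changed (build.gen 0->9) — executes, giving 9.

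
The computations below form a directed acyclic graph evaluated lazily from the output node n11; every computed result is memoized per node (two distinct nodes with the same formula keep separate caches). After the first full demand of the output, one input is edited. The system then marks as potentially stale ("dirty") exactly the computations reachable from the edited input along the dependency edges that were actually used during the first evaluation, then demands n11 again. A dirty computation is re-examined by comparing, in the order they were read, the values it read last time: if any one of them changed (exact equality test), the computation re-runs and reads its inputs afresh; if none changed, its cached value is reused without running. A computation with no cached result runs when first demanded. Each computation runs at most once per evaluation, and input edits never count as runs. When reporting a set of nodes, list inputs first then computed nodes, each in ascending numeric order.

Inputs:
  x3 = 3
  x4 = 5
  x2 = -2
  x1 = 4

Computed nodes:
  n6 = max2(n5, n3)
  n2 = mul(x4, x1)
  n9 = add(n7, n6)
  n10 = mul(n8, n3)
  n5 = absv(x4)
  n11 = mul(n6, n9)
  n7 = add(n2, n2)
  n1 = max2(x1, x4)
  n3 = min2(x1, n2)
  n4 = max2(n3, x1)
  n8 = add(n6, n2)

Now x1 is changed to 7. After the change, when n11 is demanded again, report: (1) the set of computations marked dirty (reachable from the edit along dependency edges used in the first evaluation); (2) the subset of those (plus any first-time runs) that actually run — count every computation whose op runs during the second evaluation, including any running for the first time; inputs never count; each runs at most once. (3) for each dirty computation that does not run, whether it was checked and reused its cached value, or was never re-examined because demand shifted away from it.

First demand of the output computes:
  n2 = mul(5, 4) = 20
  n3 = min2(4, 20) = 4
  n5 = absv(5) = 5
  n6 = max2(5, 4) = 5
  n7 = add(20, 20) = 40
  n9 = add(40, 5) = 45
  n11 = mul(5, 45) = 225

After the edit, cleaning proceeds:
  n2: a read changed (x1 4->7) — executes, giving 35.
  n3: a read changed (x1 4->7; n2 20->35) — executes, giving 7.
  n6: a read changed (n3 4->7) — executes, giving 7.
  n7: a read changed (n2 20->35; n2 20->35) — executes, giving 70.
  n9: a read changed (n7 40->70; n6 5->7) — executes, giving 77.
  n11: a read changed (n6 5->7; n9 45->77) — executes, giving 539.

The edit dirties: n2, n3, n6, n7, n9, n11.
6 computations run: n2, n3, n6, n7, n9, n11.
No dirty computation escaped a run.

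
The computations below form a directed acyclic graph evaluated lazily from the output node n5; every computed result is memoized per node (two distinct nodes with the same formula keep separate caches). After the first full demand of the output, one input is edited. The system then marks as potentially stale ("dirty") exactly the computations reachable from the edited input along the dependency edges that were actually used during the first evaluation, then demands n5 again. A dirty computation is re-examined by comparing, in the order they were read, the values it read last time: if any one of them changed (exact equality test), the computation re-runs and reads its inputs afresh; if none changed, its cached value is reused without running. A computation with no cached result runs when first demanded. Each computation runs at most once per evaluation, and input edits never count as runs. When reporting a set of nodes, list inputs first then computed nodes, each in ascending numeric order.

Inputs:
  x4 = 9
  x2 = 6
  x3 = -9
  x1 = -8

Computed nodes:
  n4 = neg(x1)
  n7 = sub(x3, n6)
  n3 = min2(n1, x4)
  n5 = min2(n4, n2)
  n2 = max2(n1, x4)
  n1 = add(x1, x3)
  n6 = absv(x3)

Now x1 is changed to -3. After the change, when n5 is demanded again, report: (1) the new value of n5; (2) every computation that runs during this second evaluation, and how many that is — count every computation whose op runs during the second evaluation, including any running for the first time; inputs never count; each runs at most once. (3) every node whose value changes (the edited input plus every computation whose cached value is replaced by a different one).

Demanding n5 again yields 3.
4 computations run: n1, n2, n4, n5.
The nodes whose values change: x1, n1, n4, n5.

First demand of the output computes:
  n1 = add(-8, -9) = -17
  n2 = max2(-17, 9) = 9
  n4 = neg(-8) = 8
  n5 = min2(8, 9) = 8

After the edit, cleaning proceeds:
  n1: a read changed (x1 -8->-3) — executes, giving -12.
  n2: a read changed (n1 -17->-12) — executes, giving 9 — identical to its old value.
  n4: a read changed (x1 -8->-3) — executes, giving 3.
  n5: a read changed (n4 8->3) — executes, giving 3.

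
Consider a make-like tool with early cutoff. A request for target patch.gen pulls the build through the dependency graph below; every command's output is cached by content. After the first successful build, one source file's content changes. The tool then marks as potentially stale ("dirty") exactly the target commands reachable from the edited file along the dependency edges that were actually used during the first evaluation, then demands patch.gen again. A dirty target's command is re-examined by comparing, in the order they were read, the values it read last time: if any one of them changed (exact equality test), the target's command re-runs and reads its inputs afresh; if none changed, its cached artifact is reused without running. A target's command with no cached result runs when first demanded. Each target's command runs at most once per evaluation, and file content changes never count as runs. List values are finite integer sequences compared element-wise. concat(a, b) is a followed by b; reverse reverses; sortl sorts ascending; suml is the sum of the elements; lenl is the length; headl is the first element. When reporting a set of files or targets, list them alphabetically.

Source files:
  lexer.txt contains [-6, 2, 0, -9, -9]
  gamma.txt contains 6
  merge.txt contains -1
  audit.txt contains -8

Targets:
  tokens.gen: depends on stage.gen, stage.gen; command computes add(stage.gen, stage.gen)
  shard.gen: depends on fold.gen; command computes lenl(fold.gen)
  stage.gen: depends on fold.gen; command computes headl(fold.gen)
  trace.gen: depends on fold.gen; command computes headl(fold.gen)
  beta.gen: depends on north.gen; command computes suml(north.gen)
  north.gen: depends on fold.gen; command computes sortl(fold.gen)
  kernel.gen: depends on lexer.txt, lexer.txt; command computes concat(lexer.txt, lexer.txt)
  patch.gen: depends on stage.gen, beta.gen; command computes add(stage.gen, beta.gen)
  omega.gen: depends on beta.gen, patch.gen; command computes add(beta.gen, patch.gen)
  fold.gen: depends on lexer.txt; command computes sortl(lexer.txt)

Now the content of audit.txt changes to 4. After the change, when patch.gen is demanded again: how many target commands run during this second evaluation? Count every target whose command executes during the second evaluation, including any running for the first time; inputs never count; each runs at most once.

First demand of the output computes:
  fold.gen = sortl([-6, 2, 0, -9, -9]) = [-9, -9, -6, 0, 2]
  north.gen = sortl([-9, -9, -6, 0, 2]) = [-9, -9, -6, 0, 2]
  beta.gen = suml([-9, -9, -6, 0, 2]) = -22
  stage.gen = headl([-9, -9, -6, 0, 2]) = -9
  patch.gen = add(-9, -22) = -31

After the edit, cleaning proceeds:
  no node depends on audit.txt at all; the second demand re-runs nothing.

Note the shortcut — nothing in the graph depends on audit.txt at all, so no recomputation happens.

0 target commands run: none.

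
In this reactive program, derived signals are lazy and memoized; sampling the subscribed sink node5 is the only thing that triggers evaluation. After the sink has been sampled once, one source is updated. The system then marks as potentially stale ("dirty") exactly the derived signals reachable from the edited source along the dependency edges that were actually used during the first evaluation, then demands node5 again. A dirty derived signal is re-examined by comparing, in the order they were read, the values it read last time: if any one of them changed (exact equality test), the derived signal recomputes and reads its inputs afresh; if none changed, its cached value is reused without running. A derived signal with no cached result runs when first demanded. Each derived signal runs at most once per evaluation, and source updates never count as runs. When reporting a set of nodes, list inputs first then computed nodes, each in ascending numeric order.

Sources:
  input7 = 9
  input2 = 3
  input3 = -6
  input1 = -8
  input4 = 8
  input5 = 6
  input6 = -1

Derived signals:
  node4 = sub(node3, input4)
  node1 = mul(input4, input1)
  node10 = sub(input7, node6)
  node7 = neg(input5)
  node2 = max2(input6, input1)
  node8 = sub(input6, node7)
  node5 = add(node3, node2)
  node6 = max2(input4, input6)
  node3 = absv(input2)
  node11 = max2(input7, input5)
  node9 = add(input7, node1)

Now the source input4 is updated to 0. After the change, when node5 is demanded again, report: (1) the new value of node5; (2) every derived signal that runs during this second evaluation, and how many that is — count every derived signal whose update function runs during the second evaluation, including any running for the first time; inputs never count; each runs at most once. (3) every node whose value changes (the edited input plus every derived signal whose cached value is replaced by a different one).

First demand of the output computes:
  node2 = max2(-1, -8) = -1
  node3 = absv(3) = 3
  node5 = add(3, -1) = 2

After the edit, cleaning proceeds:
  input4 only reaches undemanded nodes; the second demand re-runs nothing.

Note the shortcut — input4 feeds only undemanded nodes, so no recomputation happens.

Demanding node5 again yields 2.
0 derived signals run: none.
The nodes whose values change: input4.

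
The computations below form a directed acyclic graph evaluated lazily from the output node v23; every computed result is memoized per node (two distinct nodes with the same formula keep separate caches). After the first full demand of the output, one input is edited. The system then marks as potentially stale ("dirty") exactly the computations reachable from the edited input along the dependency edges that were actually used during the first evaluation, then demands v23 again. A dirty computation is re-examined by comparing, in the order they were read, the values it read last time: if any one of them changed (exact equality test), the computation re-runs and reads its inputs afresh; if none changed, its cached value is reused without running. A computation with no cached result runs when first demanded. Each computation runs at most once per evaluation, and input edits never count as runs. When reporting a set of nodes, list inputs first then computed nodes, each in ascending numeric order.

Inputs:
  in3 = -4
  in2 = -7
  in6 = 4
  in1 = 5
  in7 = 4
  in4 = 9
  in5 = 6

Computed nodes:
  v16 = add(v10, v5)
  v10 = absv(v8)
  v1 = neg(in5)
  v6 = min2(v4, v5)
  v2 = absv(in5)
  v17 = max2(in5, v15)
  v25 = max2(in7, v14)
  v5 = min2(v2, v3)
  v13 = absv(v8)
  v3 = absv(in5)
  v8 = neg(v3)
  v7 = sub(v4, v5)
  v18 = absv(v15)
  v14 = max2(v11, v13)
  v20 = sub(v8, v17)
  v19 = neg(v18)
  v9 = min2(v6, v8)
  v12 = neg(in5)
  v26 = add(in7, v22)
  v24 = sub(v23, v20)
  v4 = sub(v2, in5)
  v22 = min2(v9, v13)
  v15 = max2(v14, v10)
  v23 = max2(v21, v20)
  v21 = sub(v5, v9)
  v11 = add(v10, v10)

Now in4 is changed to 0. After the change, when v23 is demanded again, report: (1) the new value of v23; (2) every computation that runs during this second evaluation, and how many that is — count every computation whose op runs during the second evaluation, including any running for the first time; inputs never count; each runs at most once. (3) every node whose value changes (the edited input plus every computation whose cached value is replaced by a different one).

First demand of the output computes:
  v2 = absv(6) = 6
  v3 = absv(6) = 6
  v4 = sub(6, 6) = 0
  v5 = min2(6, 6) = 6
  v6 = min2(0, 6) = 0
  v8 = neg(6) = -6
  v9 = min2(0, -6) = -6
  v10 = absv(-6) = 6
  v11 = add(6, 6) = 12
  v13 = absv(-6) = 6
  v14 = max2(12, 6) = 12
  v15 = max2(12, 6) = 12
  v17 = max2(6, 12) = 12
  v20 = sub(-6, 12) = -18
  v21 = sub(6, -6) = 12
  v23 = max2(12, -18) = 12

After the edit, cleaning proceeds:
  no node depends on in4 at all; the second demand re-runs nothing.

Note the shortcut — nothing in the graph depends on in4 at all, so no recomputation happens.

Demanding v23 again yields 12.
0 computations run: none.
The nodes whose values change: in4.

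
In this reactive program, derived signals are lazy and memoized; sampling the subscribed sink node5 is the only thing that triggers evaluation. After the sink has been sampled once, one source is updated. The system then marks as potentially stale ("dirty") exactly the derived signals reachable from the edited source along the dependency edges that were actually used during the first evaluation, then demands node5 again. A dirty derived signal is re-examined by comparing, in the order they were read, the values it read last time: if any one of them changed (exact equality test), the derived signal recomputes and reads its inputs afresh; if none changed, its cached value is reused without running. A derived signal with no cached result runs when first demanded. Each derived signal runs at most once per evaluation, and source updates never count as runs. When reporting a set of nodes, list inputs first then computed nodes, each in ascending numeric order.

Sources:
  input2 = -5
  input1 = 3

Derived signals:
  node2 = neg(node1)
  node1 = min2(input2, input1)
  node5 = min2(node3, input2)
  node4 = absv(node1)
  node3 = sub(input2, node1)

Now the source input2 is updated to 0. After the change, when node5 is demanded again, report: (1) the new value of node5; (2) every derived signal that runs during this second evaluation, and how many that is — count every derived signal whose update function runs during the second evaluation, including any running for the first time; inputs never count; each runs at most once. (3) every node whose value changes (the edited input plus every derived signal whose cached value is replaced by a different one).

First demand of the output computes:
  node1 = min2(-5, 3) = -5
  node3 = sub(-5, -5) = 0
  node5 = min2(0, -5) = -5

After the edit, cleaning proceeds:
  node1: a read changed (input2 -5->0) — executes, giving 0.
  node3: a read changed (input2 -5->0; node1 -5->0) — executes, giving 0 — identical to its old value.
  node5: a read changed (input2 -5->0) — executes, giving 0.

Demanding node5 again yields 0.
3 derived signals run: node1, node3, node5.
The nodes whose values change: input2, node1, node5.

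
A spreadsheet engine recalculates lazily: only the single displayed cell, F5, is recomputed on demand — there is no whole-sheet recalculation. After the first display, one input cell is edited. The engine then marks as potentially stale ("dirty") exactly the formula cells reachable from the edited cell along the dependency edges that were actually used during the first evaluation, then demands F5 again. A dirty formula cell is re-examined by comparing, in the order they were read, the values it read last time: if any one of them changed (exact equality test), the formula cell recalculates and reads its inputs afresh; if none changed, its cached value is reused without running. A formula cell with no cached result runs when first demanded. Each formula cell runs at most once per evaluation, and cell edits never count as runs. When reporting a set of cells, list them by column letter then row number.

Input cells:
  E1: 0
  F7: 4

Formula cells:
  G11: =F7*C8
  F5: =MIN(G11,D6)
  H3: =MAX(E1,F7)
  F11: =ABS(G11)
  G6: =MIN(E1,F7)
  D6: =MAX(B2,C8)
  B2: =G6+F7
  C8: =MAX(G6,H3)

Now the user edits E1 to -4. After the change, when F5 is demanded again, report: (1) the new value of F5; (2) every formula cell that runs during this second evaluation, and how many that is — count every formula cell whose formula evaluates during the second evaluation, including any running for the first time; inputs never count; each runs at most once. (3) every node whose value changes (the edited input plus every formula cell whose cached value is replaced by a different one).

New value of F5: 4.
Formula cells that run: B2, C8, D6, G6, H3 — 5 in total.
Values that change: B2, E1, G6.
Key observation: the cutoff stops propagation at G11 — its inputs' values are unchanged, so it reuses its cache.

First evaluation (everything demanded from the output):
  G6 = MIN(0, 4) = 0
  B2 = 0 + 4 = 4
  H3 = MAX(0, 4) = 4
  C8 = MAX(0, 4) = 4
  D6 = MAX(4, 4) = 4
  G11 = 4 * 4 = 16
  F5 = MIN(16, 4) = 4

Propagation after the edit:
  G6: runs — E1 0->-4; result -4.
  B2: runs — G6 0->-4; result 0.
  H3: runs — E1 0->-4; result 4 (same value as before).
  C8: runs — G6 0->-4; result 4 (same value as before).
  D6: runs — B2 4->0; result 4 (same value as before).
  G11: checked — values it read are unchanged (F7 unchanged, C8 unchanged); reused cached 16 without running.
  F5: checked — values it read are unchanged (G11 unchanged, D6 unchanged); reused cached 4 without running.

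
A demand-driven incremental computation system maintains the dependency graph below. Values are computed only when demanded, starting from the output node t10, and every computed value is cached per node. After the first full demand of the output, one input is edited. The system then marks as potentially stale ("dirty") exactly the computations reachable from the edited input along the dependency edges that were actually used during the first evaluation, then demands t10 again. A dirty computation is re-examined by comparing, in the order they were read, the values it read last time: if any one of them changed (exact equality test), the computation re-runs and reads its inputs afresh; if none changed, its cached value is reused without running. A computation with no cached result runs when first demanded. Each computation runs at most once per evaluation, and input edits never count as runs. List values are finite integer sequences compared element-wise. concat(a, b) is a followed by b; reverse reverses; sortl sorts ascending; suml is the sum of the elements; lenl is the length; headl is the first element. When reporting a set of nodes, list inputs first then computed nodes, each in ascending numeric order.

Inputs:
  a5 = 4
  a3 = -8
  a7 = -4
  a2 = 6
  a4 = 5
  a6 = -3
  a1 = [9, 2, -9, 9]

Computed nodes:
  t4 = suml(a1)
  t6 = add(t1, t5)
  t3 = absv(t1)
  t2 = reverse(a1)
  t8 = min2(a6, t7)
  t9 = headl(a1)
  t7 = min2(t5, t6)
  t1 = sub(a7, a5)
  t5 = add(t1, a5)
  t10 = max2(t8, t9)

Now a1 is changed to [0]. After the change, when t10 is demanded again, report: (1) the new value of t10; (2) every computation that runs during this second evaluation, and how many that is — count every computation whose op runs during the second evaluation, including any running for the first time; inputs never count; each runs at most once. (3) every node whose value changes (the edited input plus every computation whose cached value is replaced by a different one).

First evaluation (everything demanded from the output):
  t1 = sub(-4, 4) = -8
  t5 = add(-8, 4) = -4
  t6 = add(-8, -4) = -12
  t7 = min2(-4, -12) = -12
  t8 = min2(-3, -12) = -12
  t9 = headl([9, 2, -9, 9]) = 9
  t10 = max2(-12, 9) = 9

Propagation after the edit:
  t9: runs — a1 [9, 2, -9, 9]->[0]; result 0.
  t10: runs — t9 9->0; result 0.

New value of t10: 0.
Computations that run: t9, t10 — 2 in total.
Values that change: a1, t9, t10.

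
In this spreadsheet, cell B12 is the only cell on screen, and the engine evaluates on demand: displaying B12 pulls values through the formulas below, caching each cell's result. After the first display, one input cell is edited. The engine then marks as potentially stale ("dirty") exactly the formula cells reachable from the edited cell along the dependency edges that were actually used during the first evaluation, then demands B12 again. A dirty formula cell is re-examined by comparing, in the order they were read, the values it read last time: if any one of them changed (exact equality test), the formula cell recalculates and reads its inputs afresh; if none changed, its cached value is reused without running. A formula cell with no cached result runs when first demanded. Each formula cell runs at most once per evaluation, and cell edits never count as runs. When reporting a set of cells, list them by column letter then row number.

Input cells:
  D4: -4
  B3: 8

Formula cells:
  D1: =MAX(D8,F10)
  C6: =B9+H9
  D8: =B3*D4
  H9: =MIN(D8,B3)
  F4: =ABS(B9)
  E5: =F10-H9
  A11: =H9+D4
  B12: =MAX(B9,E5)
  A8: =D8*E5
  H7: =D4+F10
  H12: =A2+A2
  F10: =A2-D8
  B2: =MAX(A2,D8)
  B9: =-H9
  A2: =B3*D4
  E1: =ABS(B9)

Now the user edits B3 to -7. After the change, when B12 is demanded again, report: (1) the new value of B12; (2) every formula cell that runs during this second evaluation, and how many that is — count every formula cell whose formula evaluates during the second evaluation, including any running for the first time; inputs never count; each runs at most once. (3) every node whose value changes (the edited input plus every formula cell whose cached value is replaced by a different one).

B12 now evaluates to 7.
Run set: A2, B9, B12, D8, E5, F10, H9 (7 run).
Changed values: A2, B3, B9, B12, D8, E5, H9.

Initial pass — values computed on the first demand:
  A2 = 8 * -4 = -32
  D8 = 8 * -4 = -32
  F10 = -32 - -32 = 0
  H9 = MIN(-32, 8) = -32
  B9 = -(-32) = 32
  E5 = 0 - -32 = 32
  B12 = MAX(32, 32) = 32

Second demand — change propagation:
  A2: re-runs because B3 8->-7; new result 28.
  D8: re-runs because B3 8->-7; new result 28.
  F10: re-runs because A2 -32->28; D8 -32->28; new result 0 (unchanged).
  H9: re-runs because D8 -32->28; B3 8->-7; new result -7.
  B9: re-runs because H9 -32->-7; new result 7.
  E5: re-runs because H9 -32->-7; new result 7.
  B12: re-runs because B9 32->7; E5 32->7; new result 7.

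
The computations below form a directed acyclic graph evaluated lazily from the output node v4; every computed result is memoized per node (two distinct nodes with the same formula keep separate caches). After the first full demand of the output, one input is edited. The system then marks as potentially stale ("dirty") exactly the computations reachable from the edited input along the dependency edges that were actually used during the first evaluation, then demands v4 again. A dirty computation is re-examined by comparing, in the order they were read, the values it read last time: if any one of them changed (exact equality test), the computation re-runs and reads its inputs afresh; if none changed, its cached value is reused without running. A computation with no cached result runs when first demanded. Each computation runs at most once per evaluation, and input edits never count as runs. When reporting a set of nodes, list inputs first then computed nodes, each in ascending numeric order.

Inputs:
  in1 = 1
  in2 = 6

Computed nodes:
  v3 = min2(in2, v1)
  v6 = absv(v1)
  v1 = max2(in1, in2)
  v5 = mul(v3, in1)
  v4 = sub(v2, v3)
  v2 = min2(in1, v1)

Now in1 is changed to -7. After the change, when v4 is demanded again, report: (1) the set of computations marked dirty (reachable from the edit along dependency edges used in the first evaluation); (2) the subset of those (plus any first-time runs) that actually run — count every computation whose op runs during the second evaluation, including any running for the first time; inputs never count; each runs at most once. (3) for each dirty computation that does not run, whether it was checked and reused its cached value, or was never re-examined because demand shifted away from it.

The edit dirties: v1, v2, v3, v4.
3 computations run: v1, v2, v4.
Cache hits after checking: v3.
Note where the cutoff bites: v3 is checked, finds nothing changed, and keeps its cache.

First demand of the output computes:
  v1 = max2(1, 6) = 6
  v2 = min2(1, 6) = 1
  v3 = min2(6, 6) = 6
  v4 = sub(1, 6) = -5

After the edit, cleaning proceeds:
  v1: a read changed (in1 1->-7) — executes, giving 6 — identical to its old value.
  v2: a read changed (in1 1->-7) — executes, giving -7.
  v3: dirty, but its reads are unchanged (in2 unchanged, v1 unchanged); cached 6 stands.
  v4: a read changed (v2 1->-7) — executes, giving -13.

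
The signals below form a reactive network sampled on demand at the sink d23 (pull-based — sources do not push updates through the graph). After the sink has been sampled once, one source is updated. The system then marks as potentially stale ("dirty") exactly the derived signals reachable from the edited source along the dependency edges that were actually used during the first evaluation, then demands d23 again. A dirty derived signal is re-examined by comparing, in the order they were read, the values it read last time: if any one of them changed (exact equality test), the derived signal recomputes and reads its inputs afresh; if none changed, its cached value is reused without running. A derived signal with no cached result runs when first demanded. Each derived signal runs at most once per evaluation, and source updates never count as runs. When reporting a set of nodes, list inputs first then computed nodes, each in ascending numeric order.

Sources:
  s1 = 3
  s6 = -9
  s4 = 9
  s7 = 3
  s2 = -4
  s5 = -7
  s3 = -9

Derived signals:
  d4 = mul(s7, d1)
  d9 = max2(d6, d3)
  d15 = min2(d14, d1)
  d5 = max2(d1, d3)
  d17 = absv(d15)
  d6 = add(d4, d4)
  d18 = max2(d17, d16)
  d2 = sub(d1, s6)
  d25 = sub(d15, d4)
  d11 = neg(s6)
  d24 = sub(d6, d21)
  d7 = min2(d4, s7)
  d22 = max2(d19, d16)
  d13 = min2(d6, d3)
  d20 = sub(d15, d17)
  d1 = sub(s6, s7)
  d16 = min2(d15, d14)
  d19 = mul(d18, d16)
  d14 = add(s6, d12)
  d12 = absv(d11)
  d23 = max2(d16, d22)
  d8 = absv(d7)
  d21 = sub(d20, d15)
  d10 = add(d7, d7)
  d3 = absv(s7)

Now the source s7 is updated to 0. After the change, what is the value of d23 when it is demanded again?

d23 now evaluates to -9.

Initial pass — values computed on the first demand:
  d1 = sub(-9, 3) = -12
  d11 = neg(-9) = 9
  d12 = absv(9) = 9
  d14 = add(-9, 9) = 0
  d15 = min2(0, -12) = -12
  d16 = min2(-12, 0) = -12
  d17 = absv(-12) = 12
  d18 = max2(12, -12) = 12
  d19 = mul(12, -12) = -144
  d22 = max2(-144, -12) = -12
  d23 = max2(-12, -12) = -12

Second demand — change propagation:
  d1: re-runs because s7 3->0; new result -9.
  d15: re-runs because d1 -12->-9; new result -9.
  d16: re-runs because d15 -12->-9; new result -9.
  d17: re-runs because d15 -12->-9; new result 9.
  d18: re-runs because d17 12->9; d16 -12->-9; new result 9.
  d19: re-runs because d18 12->9; d16 -12->-9; new result -81.
  d22: re-runs because d19 -144->-81; d16 -12->-9; new result -9.
  d23: re-runs because d16 -12->-9; d22 -12->-9; new result -9.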